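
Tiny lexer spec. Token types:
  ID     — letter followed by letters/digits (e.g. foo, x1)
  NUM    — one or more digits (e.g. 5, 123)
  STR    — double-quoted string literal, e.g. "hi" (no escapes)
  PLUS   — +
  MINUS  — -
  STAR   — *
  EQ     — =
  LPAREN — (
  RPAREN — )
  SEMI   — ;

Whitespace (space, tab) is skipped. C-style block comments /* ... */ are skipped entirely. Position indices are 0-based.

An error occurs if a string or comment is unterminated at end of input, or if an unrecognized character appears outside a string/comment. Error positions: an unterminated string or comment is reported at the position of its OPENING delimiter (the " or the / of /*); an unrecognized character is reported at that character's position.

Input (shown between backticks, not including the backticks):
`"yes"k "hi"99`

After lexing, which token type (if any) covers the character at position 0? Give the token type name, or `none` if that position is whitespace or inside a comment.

Answer: STR

Derivation:
pos=0: enter STRING mode
pos=0: emit STR "yes" (now at pos=5)
pos=5: emit ID 'k' (now at pos=6)
pos=7: enter STRING mode
pos=7: emit STR "hi" (now at pos=11)
pos=11: emit NUM '99' (now at pos=13)
DONE. 4 tokens: [STR, ID, STR, NUM]
Position 0: char is '"' -> STR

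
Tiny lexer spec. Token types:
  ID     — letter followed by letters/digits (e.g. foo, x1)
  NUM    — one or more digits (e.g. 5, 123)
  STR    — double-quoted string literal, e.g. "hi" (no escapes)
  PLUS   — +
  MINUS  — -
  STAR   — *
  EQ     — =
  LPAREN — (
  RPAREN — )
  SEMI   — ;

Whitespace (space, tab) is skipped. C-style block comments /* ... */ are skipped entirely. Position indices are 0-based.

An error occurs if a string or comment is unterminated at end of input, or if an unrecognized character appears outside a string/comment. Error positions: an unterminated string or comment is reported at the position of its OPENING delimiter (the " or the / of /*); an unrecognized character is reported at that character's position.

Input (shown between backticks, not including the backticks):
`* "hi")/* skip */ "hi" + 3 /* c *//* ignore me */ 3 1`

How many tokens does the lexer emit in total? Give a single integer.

Answer: 8

Derivation:
pos=0: emit STAR '*'
pos=2: enter STRING mode
pos=2: emit STR "hi" (now at pos=6)
pos=6: emit RPAREN ')'
pos=7: enter COMMENT mode (saw '/*')
exit COMMENT mode (now at pos=17)
pos=18: enter STRING mode
pos=18: emit STR "hi" (now at pos=22)
pos=23: emit PLUS '+'
pos=25: emit NUM '3' (now at pos=26)
pos=27: enter COMMENT mode (saw '/*')
exit COMMENT mode (now at pos=34)
pos=34: enter COMMENT mode (saw '/*')
exit COMMENT mode (now at pos=49)
pos=50: emit NUM '3' (now at pos=51)
pos=52: emit NUM '1' (now at pos=53)
DONE. 8 tokens: [STAR, STR, RPAREN, STR, PLUS, NUM, NUM, NUM]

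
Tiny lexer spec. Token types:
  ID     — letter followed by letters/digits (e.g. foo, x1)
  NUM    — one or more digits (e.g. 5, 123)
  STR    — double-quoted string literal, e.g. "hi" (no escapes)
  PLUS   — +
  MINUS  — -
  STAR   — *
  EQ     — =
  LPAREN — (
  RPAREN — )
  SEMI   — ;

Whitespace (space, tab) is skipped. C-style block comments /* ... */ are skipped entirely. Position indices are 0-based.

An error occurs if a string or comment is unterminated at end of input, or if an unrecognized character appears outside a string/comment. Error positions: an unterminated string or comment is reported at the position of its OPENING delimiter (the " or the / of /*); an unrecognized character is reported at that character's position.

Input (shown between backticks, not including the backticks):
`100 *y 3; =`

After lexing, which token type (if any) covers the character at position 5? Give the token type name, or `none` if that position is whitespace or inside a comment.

pos=0: emit NUM '100' (now at pos=3)
pos=4: emit STAR '*'
pos=5: emit ID 'y' (now at pos=6)
pos=7: emit NUM '3' (now at pos=8)
pos=8: emit SEMI ';'
pos=10: emit EQ '='
DONE. 6 tokens: [NUM, STAR, ID, NUM, SEMI, EQ]
Position 5: char is 'y' -> ID

Answer: ID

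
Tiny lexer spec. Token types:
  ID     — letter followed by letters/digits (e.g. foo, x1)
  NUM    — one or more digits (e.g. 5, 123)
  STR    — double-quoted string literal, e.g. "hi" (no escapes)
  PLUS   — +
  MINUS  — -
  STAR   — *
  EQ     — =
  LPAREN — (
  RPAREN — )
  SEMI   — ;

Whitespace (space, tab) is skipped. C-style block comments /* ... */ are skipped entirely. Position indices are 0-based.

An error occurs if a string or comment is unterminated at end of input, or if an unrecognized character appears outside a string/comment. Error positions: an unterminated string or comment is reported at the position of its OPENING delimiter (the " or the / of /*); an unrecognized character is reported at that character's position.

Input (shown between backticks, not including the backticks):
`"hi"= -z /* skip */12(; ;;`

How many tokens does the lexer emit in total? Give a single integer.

Answer: 9

Derivation:
pos=0: enter STRING mode
pos=0: emit STR "hi" (now at pos=4)
pos=4: emit EQ '='
pos=6: emit MINUS '-'
pos=7: emit ID 'z' (now at pos=8)
pos=9: enter COMMENT mode (saw '/*')
exit COMMENT mode (now at pos=19)
pos=19: emit NUM '12' (now at pos=21)
pos=21: emit LPAREN '('
pos=22: emit SEMI ';'
pos=24: emit SEMI ';'
pos=25: emit SEMI ';'
DONE. 9 tokens: [STR, EQ, MINUS, ID, NUM, LPAREN, SEMI, SEMI, SEMI]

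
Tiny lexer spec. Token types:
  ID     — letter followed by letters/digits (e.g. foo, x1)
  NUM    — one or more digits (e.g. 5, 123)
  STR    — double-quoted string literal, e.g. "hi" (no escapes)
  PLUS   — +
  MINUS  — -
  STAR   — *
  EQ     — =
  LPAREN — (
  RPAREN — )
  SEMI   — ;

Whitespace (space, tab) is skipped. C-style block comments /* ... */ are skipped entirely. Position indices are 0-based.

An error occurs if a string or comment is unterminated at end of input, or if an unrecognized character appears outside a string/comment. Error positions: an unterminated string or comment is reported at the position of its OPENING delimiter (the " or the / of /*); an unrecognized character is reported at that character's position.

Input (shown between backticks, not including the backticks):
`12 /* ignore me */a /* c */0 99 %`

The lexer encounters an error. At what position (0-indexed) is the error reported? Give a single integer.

pos=0: emit NUM '12' (now at pos=2)
pos=3: enter COMMENT mode (saw '/*')
exit COMMENT mode (now at pos=18)
pos=18: emit ID 'a' (now at pos=19)
pos=20: enter COMMENT mode (saw '/*')
exit COMMENT mode (now at pos=27)
pos=27: emit NUM '0' (now at pos=28)
pos=29: emit NUM '99' (now at pos=31)
pos=32: ERROR — unrecognized char '%'

Answer: 32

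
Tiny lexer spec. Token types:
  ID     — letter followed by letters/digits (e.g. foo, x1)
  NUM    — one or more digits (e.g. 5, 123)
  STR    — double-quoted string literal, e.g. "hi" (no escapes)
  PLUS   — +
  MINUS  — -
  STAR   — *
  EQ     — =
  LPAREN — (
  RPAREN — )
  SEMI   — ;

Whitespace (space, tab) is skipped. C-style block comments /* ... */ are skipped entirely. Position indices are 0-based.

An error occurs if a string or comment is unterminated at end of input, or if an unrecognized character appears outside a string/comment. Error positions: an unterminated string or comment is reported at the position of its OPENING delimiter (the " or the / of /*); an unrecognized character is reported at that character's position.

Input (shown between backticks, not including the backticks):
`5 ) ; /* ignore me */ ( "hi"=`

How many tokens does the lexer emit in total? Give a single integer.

Answer: 6

Derivation:
pos=0: emit NUM '5' (now at pos=1)
pos=2: emit RPAREN ')'
pos=4: emit SEMI ';'
pos=6: enter COMMENT mode (saw '/*')
exit COMMENT mode (now at pos=21)
pos=22: emit LPAREN '('
pos=24: enter STRING mode
pos=24: emit STR "hi" (now at pos=28)
pos=28: emit EQ '='
DONE. 6 tokens: [NUM, RPAREN, SEMI, LPAREN, STR, EQ]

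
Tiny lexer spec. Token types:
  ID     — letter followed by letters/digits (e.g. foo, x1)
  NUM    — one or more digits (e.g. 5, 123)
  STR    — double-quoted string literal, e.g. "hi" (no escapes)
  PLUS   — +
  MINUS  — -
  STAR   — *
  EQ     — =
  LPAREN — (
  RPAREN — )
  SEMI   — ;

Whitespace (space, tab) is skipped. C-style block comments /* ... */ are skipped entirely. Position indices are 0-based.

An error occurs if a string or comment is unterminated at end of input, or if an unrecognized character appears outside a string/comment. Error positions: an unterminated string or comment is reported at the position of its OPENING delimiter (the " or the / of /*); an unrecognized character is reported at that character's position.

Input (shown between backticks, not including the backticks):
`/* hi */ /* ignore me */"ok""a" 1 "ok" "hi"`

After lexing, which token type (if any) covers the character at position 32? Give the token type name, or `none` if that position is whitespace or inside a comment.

Answer: NUM

Derivation:
pos=0: enter COMMENT mode (saw '/*')
exit COMMENT mode (now at pos=8)
pos=9: enter COMMENT mode (saw '/*')
exit COMMENT mode (now at pos=24)
pos=24: enter STRING mode
pos=24: emit STR "ok" (now at pos=28)
pos=28: enter STRING mode
pos=28: emit STR "a" (now at pos=31)
pos=32: emit NUM '1' (now at pos=33)
pos=34: enter STRING mode
pos=34: emit STR "ok" (now at pos=38)
pos=39: enter STRING mode
pos=39: emit STR "hi" (now at pos=43)
DONE. 5 tokens: [STR, STR, NUM, STR, STR]
Position 32: char is '1' -> NUM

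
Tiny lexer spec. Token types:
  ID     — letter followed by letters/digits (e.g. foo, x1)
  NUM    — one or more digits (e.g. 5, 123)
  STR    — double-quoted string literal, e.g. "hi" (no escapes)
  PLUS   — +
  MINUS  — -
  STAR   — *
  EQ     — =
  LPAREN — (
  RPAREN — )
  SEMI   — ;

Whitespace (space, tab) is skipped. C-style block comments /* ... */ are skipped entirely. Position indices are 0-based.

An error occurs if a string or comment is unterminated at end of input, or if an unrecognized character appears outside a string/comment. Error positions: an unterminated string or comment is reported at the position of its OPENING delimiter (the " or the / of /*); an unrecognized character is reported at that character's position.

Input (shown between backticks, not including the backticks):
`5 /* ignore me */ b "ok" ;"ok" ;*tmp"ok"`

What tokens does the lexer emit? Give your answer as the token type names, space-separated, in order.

Answer: NUM ID STR SEMI STR SEMI STAR ID STR

Derivation:
pos=0: emit NUM '5' (now at pos=1)
pos=2: enter COMMENT mode (saw '/*')
exit COMMENT mode (now at pos=17)
pos=18: emit ID 'b' (now at pos=19)
pos=20: enter STRING mode
pos=20: emit STR "ok" (now at pos=24)
pos=25: emit SEMI ';'
pos=26: enter STRING mode
pos=26: emit STR "ok" (now at pos=30)
pos=31: emit SEMI ';'
pos=32: emit STAR '*'
pos=33: emit ID 'tmp' (now at pos=36)
pos=36: enter STRING mode
pos=36: emit STR "ok" (now at pos=40)
DONE. 9 tokens: [NUM, ID, STR, SEMI, STR, SEMI, STAR, ID, STR]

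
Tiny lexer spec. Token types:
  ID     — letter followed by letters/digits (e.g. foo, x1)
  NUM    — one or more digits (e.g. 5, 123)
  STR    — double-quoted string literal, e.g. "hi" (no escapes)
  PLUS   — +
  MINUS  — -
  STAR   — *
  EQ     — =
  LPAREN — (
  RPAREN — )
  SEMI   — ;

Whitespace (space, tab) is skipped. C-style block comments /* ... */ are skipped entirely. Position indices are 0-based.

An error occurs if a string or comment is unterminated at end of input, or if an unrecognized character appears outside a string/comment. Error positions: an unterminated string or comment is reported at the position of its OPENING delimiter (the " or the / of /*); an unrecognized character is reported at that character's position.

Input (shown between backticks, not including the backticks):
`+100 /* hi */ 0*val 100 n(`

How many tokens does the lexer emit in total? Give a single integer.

pos=0: emit PLUS '+'
pos=1: emit NUM '100' (now at pos=4)
pos=5: enter COMMENT mode (saw '/*')
exit COMMENT mode (now at pos=13)
pos=14: emit NUM '0' (now at pos=15)
pos=15: emit STAR '*'
pos=16: emit ID 'val' (now at pos=19)
pos=20: emit NUM '100' (now at pos=23)
pos=24: emit ID 'n' (now at pos=25)
pos=25: emit LPAREN '('
DONE. 8 tokens: [PLUS, NUM, NUM, STAR, ID, NUM, ID, LPAREN]

Answer: 8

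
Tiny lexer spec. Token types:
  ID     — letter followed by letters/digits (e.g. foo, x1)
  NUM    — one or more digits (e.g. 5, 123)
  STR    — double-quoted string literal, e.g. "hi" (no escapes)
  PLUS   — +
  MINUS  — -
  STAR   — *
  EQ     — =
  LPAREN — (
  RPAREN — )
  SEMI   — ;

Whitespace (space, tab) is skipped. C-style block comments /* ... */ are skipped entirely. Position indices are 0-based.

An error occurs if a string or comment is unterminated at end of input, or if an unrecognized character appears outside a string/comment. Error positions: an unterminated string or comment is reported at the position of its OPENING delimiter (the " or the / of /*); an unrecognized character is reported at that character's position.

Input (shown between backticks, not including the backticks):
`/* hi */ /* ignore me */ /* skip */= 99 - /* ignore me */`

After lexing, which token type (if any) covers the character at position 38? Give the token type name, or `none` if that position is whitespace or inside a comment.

pos=0: enter COMMENT mode (saw '/*')
exit COMMENT mode (now at pos=8)
pos=9: enter COMMENT mode (saw '/*')
exit COMMENT mode (now at pos=24)
pos=25: enter COMMENT mode (saw '/*')
exit COMMENT mode (now at pos=35)
pos=35: emit EQ '='
pos=37: emit NUM '99' (now at pos=39)
pos=40: emit MINUS '-'
pos=42: enter COMMENT mode (saw '/*')
exit COMMENT mode (now at pos=57)
DONE. 3 tokens: [EQ, NUM, MINUS]
Position 38: char is '9' -> NUM

Answer: NUM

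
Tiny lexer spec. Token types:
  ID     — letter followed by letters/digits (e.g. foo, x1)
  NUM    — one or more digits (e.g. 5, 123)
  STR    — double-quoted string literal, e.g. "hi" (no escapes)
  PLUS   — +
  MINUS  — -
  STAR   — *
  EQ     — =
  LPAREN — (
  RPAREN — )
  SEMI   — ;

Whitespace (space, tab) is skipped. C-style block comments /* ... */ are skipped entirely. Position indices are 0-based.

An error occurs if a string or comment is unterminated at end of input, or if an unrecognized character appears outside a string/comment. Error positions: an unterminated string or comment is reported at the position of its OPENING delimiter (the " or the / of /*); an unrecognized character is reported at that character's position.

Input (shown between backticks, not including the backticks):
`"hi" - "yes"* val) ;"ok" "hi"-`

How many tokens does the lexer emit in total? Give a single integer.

Answer: 10

Derivation:
pos=0: enter STRING mode
pos=0: emit STR "hi" (now at pos=4)
pos=5: emit MINUS '-'
pos=7: enter STRING mode
pos=7: emit STR "yes" (now at pos=12)
pos=12: emit STAR '*'
pos=14: emit ID 'val' (now at pos=17)
pos=17: emit RPAREN ')'
pos=19: emit SEMI ';'
pos=20: enter STRING mode
pos=20: emit STR "ok" (now at pos=24)
pos=25: enter STRING mode
pos=25: emit STR "hi" (now at pos=29)
pos=29: emit MINUS '-'
DONE. 10 tokens: [STR, MINUS, STR, STAR, ID, RPAREN, SEMI, STR, STR, MINUS]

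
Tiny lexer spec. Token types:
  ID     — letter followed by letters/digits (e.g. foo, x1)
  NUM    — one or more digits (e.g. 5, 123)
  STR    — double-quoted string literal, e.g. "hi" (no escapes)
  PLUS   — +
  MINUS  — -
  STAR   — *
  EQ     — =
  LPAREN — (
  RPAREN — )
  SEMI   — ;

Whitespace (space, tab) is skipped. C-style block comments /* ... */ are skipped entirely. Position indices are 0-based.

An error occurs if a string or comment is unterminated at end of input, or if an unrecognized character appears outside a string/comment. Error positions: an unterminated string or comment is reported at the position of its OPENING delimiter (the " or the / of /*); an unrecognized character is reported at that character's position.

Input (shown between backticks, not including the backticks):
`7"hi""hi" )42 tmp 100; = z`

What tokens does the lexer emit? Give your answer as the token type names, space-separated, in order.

Answer: NUM STR STR RPAREN NUM ID NUM SEMI EQ ID

Derivation:
pos=0: emit NUM '7' (now at pos=1)
pos=1: enter STRING mode
pos=1: emit STR "hi" (now at pos=5)
pos=5: enter STRING mode
pos=5: emit STR "hi" (now at pos=9)
pos=10: emit RPAREN ')'
pos=11: emit NUM '42' (now at pos=13)
pos=14: emit ID 'tmp' (now at pos=17)
pos=18: emit NUM '100' (now at pos=21)
pos=21: emit SEMI ';'
pos=23: emit EQ '='
pos=25: emit ID 'z' (now at pos=26)
DONE. 10 tokens: [NUM, STR, STR, RPAREN, NUM, ID, NUM, SEMI, EQ, ID]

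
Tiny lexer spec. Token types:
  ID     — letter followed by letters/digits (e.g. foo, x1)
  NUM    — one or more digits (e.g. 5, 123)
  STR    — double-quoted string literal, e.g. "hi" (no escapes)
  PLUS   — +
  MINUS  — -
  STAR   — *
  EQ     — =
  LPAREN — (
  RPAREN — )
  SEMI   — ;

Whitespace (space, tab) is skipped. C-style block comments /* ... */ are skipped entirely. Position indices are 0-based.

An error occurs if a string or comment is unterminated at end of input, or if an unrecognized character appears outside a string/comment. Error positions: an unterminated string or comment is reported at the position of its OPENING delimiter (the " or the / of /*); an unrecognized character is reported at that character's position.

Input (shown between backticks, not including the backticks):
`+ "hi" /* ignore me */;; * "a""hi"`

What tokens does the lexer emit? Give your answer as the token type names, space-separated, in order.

Answer: PLUS STR SEMI SEMI STAR STR STR

Derivation:
pos=0: emit PLUS '+'
pos=2: enter STRING mode
pos=2: emit STR "hi" (now at pos=6)
pos=7: enter COMMENT mode (saw '/*')
exit COMMENT mode (now at pos=22)
pos=22: emit SEMI ';'
pos=23: emit SEMI ';'
pos=25: emit STAR '*'
pos=27: enter STRING mode
pos=27: emit STR "a" (now at pos=30)
pos=30: enter STRING mode
pos=30: emit STR "hi" (now at pos=34)
DONE. 7 tokens: [PLUS, STR, SEMI, SEMI, STAR, STR, STR]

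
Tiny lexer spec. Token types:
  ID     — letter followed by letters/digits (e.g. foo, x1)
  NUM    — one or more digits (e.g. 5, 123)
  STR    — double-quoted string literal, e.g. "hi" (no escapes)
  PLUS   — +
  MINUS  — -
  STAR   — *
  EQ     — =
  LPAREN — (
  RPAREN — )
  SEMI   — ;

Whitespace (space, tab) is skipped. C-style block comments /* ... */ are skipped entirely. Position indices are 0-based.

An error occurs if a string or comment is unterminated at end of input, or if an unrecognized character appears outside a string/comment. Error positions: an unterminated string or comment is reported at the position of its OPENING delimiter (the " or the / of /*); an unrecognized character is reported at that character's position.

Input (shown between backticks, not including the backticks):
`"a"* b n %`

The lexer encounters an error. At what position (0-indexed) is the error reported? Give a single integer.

pos=0: enter STRING mode
pos=0: emit STR "a" (now at pos=3)
pos=3: emit STAR '*'
pos=5: emit ID 'b' (now at pos=6)
pos=7: emit ID 'n' (now at pos=8)
pos=9: ERROR — unrecognized char '%'

Answer: 9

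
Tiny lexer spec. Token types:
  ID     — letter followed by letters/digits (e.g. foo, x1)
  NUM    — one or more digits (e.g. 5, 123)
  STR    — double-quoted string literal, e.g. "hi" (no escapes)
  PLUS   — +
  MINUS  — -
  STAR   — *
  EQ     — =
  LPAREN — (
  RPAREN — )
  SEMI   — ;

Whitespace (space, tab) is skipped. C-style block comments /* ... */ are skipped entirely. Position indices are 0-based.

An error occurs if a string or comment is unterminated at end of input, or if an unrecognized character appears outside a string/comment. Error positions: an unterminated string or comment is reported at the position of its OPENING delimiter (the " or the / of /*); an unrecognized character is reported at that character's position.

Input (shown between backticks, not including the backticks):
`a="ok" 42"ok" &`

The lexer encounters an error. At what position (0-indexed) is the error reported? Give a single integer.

pos=0: emit ID 'a' (now at pos=1)
pos=1: emit EQ '='
pos=2: enter STRING mode
pos=2: emit STR "ok" (now at pos=6)
pos=7: emit NUM '42' (now at pos=9)
pos=9: enter STRING mode
pos=9: emit STR "ok" (now at pos=13)
pos=14: ERROR — unrecognized char '&'

Answer: 14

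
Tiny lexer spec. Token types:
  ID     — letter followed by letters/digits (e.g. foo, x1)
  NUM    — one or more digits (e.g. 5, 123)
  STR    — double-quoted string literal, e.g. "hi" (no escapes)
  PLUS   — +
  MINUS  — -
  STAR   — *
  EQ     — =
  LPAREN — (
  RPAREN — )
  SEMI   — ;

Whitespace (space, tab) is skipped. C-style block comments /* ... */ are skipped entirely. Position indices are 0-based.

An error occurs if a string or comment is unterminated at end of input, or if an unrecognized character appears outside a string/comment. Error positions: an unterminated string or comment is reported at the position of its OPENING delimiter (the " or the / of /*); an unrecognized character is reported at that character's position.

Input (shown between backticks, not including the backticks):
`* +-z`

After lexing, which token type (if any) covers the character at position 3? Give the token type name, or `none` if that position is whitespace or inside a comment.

Answer: MINUS

Derivation:
pos=0: emit STAR '*'
pos=2: emit PLUS '+'
pos=3: emit MINUS '-'
pos=4: emit ID 'z' (now at pos=5)
DONE. 4 tokens: [STAR, PLUS, MINUS, ID]
Position 3: char is '-' -> MINUS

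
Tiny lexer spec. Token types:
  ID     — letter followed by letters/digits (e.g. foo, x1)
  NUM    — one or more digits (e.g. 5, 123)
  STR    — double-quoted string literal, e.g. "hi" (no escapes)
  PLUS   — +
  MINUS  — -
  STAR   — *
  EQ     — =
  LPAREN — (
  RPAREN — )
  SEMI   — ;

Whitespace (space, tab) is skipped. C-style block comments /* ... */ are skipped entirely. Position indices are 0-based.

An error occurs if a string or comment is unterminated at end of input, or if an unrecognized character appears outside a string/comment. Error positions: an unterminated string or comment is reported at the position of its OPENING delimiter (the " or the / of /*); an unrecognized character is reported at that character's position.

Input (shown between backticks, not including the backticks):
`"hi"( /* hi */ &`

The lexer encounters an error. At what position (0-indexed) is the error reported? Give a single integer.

pos=0: enter STRING mode
pos=0: emit STR "hi" (now at pos=4)
pos=4: emit LPAREN '('
pos=6: enter COMMENT mode (saw '/*')
exit COMMENT mode (now at pos=14)
pos=15: ERROR — unrecognized char '&'

Answer: 15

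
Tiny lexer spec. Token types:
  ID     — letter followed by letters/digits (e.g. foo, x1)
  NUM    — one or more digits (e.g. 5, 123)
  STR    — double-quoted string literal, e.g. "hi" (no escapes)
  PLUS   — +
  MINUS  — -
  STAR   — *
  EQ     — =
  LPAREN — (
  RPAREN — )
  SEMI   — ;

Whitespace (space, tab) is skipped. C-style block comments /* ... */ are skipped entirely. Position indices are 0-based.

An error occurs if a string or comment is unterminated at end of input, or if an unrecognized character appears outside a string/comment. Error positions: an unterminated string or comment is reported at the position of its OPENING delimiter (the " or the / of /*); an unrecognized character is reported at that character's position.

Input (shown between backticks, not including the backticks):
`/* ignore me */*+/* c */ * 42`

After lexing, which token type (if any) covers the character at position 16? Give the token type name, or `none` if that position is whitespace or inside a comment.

pos=0: enter COMMENT mode (saw '/*')
exit COMMENT mode (now at pos=15)
pos=15: emit STAR '*'
pos=16: emit PLUS '+'
pos=17: enter COMMENT mode (saw '/*')
exit COMMENT mode (now at pos=24)
pos=25: emit STAR '*'
pos=27: emit NUM '42' (now at pos=29)
DONE. 4 tokens: [STAR, PLUS, STAR, NUM]
Position 16: char is '+' -> PLUS

Answer: PLUS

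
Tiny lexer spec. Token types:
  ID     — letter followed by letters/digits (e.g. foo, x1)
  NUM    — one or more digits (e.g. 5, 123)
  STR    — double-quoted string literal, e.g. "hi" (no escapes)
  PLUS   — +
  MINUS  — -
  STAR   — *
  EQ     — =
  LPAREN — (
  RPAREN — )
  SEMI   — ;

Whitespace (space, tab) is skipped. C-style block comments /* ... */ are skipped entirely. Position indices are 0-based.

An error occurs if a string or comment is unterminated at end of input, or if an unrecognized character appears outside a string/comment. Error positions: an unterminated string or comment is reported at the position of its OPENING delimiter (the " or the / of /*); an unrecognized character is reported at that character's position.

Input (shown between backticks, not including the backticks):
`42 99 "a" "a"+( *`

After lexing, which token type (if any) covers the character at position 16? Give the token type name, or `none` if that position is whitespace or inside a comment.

pos=0: emit NUM '42' (now at pos=2)
pos=3: emit NUM '99' (now at pos=5)
pos=6: enter STRING mode
pos=6: emit STR "a" (now at pos=9)
pos=10: enter STRING mode
pos=10: emit STR "a" (now at pos=13)
pos=13: emit PLUS '+'
pos=14: emit LPAREN '('
pos=16: emit STAR '*'
DONE. 7 tokens: [NUM, NUM, STR, STR, PLUS, LPAREN, STAR]
Position 16: char is '*' -> STAR

Answer: STAR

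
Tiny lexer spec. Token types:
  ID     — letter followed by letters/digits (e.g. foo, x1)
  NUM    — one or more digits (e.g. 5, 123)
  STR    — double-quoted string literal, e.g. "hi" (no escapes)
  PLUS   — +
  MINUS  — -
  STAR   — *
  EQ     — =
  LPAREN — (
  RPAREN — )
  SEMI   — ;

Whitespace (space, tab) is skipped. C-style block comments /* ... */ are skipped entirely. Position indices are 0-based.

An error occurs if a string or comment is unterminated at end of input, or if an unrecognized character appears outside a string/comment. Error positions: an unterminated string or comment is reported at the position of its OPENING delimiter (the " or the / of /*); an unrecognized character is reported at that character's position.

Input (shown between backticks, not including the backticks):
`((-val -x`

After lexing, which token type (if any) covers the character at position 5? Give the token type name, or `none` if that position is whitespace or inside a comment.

Answer: ID

Derivation:
pos=0: emit LPAREN '('
pos=1: emit LPAREN '('
pos=2: emit MINUS '-'
pos=3: emit ID 'val' (now at pos=6)
pos=7: emit MINUS '-'
pos=8: emit ID 'x' (now at pos=9)
DONE. 6 tokens: [LPAREN, LPAREN, MINUS, ID, MINUS, ID]
Position 5: char is 'l' -> ID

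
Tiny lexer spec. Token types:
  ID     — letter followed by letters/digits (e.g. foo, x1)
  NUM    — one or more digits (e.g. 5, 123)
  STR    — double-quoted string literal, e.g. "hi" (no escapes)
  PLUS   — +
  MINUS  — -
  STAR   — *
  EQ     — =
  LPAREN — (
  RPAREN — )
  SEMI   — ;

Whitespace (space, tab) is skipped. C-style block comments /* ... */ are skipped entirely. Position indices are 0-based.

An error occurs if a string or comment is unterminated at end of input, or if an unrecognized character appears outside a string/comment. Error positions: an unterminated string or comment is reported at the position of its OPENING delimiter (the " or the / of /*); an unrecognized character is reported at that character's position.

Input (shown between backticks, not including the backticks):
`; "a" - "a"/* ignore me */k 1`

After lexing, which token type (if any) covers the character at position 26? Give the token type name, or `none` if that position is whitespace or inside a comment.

Answer: ID

Derivation:
pos=0: emit SEMI ';'
pos=2: enter STRING mode
pos=2: emit STR "a" (now at pos=5)
pos=6: emit MINUS '-'
pos=8: enter STRING mode
pos=8: emit STR "a" (now at pos=11)
pos=11: enter COMMENT mode (saw '/*')
exit COMMENT mode (now at pos=26)
pos=26: emit ID 'k' (now at pos=27)
pos=28: emit NUM '1' (now at pos=29)
DONE. 6 tokens: [SEMI, STR, MINUS, STR, ID, NUM]
Position 26: char is 'k' -> ID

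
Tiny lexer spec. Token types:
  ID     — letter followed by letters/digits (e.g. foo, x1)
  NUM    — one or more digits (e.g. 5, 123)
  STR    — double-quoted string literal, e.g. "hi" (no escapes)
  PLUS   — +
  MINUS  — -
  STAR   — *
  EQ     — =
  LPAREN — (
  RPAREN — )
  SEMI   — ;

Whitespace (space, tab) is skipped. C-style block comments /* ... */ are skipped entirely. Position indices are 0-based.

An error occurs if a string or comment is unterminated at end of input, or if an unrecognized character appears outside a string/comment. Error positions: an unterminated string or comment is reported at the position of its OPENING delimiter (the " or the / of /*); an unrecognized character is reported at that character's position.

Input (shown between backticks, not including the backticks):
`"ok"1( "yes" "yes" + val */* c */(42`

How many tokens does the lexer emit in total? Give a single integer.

Answer: 10

Derivation:
pos=0: enter STRING mode
pos=0: emit STR "ok" (now at pos=4)
pos=4: emit NUM '1' (now at pos=5)
pos=5: emit LPAREN '('
pos=7: enter STRING mode
pos=7: emit STR "yes" (now at pos=12)
pos=13: enter STRING mode
pos=13: emit STR "yes" (now at pos=18)
pos=19: emit PLUS '+'
pos=21: emit ID 'val' (now at pos=24)
pos=25: emit STAR '*'
pos=26: enter COMMENT mode (saw '/*')
exit COMMENT mode (now at pos=33)
pos=33: emit LPAREN '('
pos=34: emit NUM '42' (now at pos=36)
DONE. 10 tokens: [STR, NUM, LPAREN, STR, STR, PLUS, ID, STAR, LPAREN, NUM]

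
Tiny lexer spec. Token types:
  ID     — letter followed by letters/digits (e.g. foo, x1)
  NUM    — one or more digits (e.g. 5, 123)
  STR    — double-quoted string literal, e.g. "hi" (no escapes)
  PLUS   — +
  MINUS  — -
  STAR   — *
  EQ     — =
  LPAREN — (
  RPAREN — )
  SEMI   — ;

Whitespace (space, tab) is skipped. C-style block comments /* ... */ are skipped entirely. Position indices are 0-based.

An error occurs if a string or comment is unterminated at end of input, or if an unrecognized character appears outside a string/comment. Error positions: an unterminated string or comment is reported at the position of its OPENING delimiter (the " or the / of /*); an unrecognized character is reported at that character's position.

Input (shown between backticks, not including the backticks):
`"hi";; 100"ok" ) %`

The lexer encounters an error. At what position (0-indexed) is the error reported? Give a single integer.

pos=0: enter STRING mode
pos=0: emit STR "hi" (now at pos=4)
pos=4: emit SEMI ';'
pos=5: emit SEMI ';'
pos=7: emit NUM '100' (now at pos=10)
pos=10: enter STRING mode
pos=10: emit STR "ok" (now at pos=14)
pos=15: emit RPAREN ')'
pos=17: ERROR — unrecognized char '%'

Answer: 17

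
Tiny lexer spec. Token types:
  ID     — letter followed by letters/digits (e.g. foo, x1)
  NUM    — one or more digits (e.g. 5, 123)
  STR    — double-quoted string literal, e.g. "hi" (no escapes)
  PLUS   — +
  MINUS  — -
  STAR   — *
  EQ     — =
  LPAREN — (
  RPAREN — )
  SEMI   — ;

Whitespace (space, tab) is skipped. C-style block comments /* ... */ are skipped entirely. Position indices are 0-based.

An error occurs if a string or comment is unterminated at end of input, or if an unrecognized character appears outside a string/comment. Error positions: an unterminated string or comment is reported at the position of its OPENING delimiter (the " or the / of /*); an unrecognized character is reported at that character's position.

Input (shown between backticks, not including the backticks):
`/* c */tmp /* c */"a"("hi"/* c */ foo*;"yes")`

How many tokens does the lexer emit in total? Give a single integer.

pos=0: enter COMMENT mode (saw '/*')
exit COMMENT mode (now at pos=7)
pos=7: emit ID 'tmp' (now at pos=10)
pos=11: enter COMMENT mode (saw '/*')
exit COMMENT mode (now at pos=18)
pos=18: enter STRING mode
pos=18: emit STR "a" (now at pos=21)
pos=21: emit LPAREN '('
pos=22: enter STRING mode
pos=22: emit STR "hi" (now at pos=26)
pos=26: enter COMMENT mode (saw '/*')
exit COMMENT mode (now at pos=33)
pos=34: emit ID 'foo' (now at pos=37)
pos=37: emit STAR '*'
pos=38: emit SEMI ';'
pos=39: enter STRING mode
pos=39: emit STR "yes" (now at pos=44)
pos=44: emit RPAREN ')'
DONE. 9 tokens: [ID, STR, LPAREN, STR, ID, STAR, SEMI, STR, RPAREN]

Answer: 9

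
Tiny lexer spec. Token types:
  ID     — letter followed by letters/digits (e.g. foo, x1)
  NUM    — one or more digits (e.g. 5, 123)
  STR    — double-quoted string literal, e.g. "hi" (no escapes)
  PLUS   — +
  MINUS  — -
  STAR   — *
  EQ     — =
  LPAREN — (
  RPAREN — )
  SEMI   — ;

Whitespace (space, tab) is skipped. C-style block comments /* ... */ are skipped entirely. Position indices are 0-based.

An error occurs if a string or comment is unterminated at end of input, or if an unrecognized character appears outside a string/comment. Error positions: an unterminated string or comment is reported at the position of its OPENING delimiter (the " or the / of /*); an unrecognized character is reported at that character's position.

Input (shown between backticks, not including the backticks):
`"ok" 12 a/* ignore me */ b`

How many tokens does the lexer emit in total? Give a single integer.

Answer: 4

Derivation:
pos=0: enter STRING mode
pos=0: emit STR "ok" (now at pos=4)
pos=5: emit NUM '12' (now at pos=7)
pos=8: emit ID 'a' (now at pos=9)
pos=9: enter COMMENT mode (saw '/*')
exit COMMENT mode (now at pos=24)
pos=25: emit ID 'b' (now at pos=26)
DONE. 4 tokens: [STR, NUM, ID, ID]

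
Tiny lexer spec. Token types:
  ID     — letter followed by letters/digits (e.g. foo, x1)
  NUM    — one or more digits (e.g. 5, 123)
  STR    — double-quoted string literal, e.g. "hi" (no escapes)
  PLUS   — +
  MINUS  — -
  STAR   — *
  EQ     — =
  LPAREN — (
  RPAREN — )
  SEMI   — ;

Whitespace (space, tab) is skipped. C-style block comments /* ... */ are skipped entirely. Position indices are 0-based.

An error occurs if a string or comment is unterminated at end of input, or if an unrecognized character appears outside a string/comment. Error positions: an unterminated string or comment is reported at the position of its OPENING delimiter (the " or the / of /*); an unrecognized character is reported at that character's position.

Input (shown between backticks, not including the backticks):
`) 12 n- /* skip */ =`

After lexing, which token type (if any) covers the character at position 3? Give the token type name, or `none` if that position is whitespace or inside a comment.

Answer: NUM

Derivation:
pos=0: emit RPAREN ')'
pos=2: emit NUM '12' (now at pos=4)
pos=5: emit ID 'n' (now at pos=6)
pos=6: emit MINUS '-'
pos=8: enter COMMENT mode (saw '/*')
exit COMMENT mode (now at pos=18)
pos=19: emit EQ '='
DONE. 5 tokens: [RPAREN, NUM, ID, MINUS, EQ]
Position 3: char is '2' -> NUM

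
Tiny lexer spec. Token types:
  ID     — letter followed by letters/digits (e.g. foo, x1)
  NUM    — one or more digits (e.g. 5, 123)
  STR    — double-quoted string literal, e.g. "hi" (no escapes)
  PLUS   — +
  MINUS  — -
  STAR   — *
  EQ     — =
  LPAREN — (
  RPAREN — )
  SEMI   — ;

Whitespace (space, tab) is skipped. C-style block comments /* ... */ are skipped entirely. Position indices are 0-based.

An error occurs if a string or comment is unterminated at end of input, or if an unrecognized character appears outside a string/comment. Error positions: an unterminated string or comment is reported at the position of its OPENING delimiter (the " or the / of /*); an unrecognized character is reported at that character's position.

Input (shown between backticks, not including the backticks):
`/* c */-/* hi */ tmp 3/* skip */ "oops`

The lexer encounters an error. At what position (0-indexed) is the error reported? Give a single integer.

Answer: 33

Derivation:
pos=0: enter COMMENT mode (saw '/*')
exit COMMENT mode (now at pos=7)
pos=7: emit MINUS '-'
pos=8: enter COMMENT mode (saw '/*')
exit COMMENT mode (now at pos=16)
pos=17: emit ID 'tmp' (now at pos=20)
pos=21: emit NUM '3' (now at pos=22)
pos=22: enter COMMENT mode (saw '/*')
exit COMMENT mode (now at pos=32)
pos=33: enter STRING mode
pos=33: ERROR — unterminated string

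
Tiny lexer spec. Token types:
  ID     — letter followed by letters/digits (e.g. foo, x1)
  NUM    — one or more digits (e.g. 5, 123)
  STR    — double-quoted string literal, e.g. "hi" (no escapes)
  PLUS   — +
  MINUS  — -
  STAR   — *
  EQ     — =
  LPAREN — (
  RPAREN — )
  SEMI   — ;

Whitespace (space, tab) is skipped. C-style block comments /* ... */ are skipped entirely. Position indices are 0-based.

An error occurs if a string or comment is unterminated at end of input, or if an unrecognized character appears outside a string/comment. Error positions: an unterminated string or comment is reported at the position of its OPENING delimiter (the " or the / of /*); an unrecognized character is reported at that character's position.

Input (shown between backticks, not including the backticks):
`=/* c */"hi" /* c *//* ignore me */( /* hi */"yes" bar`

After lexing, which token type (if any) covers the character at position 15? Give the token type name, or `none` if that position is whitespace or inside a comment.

pos=0: emit EQ '='
pos=1: enter COMMENT mode (saw '/*')
exit COMMENT mode (now at pos=8)
pos=8: enter STRING mode
pos=8: emit STR "hi" (now at pos=12)
pos=13: enter COMMENT mode (saw '/*')
exit COMMENT mode (now at pos=20)
pos=20: enter COMMENT mode (saw '/*')
exit COMMENT mode (now at pos=35)
pos=35: emit LPAREN '('
pos=37: enter COMMENT mode (saw '/*')
exit COMMENT mode (now at pos=45)
pos=45: enter STRING mode
pos=45: emit STR "yes" (now at pos=50)
pos=51: emit ID 'bar' (now at pos=54)
DONE. 5 tokens: [EQ, STR, LPAREN, STR, ID]
Position 15: char is ' ' -> none

Answer: none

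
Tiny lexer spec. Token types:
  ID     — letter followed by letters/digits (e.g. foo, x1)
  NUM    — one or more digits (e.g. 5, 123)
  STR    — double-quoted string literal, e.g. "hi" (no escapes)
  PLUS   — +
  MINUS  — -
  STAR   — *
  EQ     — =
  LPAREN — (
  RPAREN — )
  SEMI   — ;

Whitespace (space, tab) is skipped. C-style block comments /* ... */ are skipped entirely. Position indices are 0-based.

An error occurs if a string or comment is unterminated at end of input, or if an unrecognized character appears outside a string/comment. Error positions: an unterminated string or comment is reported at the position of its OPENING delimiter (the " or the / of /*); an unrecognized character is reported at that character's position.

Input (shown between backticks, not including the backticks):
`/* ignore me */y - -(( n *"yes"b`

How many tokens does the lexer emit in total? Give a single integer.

Answer: 9

Derivation:
pos=0: enter COMMENT mode (saw '/*')
exit COMMENT mode (now at pos=15)
pos=15: emit ID 'y' (now at pos=16)
pos=17: emit MINUS '-'
pos=19: emit MINUS '-'
pos=20: emit LPAREN '('
pos=21: emit LPAREN '('
pos=23: emit ID 'n' (now at pos=24)
pos=25: emit STAR '*'
pos=26: enter STRING mode
pos=26: emit STR "yes" (now at pos=31)
pos=31: emit ID 'b' (now at pos=32)
DONE. 9 tokens: [ID, MINUS, MINUS, LPAREN, LPAREN, ID, STAR, STR, ID]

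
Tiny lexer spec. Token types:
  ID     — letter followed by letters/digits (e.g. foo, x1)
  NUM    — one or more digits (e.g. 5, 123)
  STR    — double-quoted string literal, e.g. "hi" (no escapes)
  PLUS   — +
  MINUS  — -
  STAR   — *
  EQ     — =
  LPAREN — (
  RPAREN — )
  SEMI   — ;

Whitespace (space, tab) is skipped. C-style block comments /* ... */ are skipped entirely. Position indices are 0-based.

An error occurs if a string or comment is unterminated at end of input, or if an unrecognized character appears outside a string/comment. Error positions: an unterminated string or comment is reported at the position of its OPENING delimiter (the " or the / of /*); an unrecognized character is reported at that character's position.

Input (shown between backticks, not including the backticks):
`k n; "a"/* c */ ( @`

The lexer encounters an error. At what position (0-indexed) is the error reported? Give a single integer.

Answer: 18

Derivation:
pos=0: emit ID 'k' (now at pos=1)
pos=2: emit ID 'n' (now at pos=3)
pos=3: emit SEMI ';'
pos=5: enter STRING mode
pos=5: emit STR "a" (now at pos=8)
pos=8: enter COMMENT mode (saw '/*')
exit COMMENT mode (now at pos=15)
pos=16: emit LPAREN '('
pos=18: ERROR — unrecognized char '@'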